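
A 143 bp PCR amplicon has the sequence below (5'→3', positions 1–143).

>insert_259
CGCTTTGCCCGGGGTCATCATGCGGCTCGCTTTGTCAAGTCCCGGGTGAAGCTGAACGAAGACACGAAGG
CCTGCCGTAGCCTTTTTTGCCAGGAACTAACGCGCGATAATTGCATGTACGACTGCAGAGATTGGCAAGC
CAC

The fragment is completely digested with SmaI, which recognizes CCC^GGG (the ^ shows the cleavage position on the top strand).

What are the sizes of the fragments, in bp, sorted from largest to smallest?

100, 33, 10 bp

SmaI sites (CCCGGG) start at positions 8, 41.
SmaI cuts after base 3 of each site, so after positions 10, 43.
Linear molecule, 2 cuts → 3 fragments:
  1–10 → 10 bp
  11–43 → 33 bp
  44–143 → 100 bp
Sorted largest to smallest: 100, 33, 10 bp.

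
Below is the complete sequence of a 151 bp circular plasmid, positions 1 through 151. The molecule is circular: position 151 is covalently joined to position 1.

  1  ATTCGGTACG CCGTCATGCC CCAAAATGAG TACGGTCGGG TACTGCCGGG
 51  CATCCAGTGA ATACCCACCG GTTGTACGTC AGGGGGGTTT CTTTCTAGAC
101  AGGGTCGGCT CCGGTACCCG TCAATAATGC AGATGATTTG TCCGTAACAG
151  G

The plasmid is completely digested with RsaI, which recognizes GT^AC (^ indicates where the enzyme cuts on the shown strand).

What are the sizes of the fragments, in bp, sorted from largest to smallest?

RsaI sites (GTAC) start at positions 6, 30, 40, 74, 114.
RsaI cuts after base 2 of each site, so after positions 7, 31, 41, 75, 115.
Circular molecule, 5 cuts → 5 fragments:
  8–31 → 24 bp
  32–41 → 10 bp
  42–75 → 34 bp
  76–115 → 40 bp
  116–151 then 1–7 → 36 + 7 = 43 bp
Sorted largest to smallest: 43, 40, 34, 24, 10 bp.

43, 40, 34, 24, 10 bp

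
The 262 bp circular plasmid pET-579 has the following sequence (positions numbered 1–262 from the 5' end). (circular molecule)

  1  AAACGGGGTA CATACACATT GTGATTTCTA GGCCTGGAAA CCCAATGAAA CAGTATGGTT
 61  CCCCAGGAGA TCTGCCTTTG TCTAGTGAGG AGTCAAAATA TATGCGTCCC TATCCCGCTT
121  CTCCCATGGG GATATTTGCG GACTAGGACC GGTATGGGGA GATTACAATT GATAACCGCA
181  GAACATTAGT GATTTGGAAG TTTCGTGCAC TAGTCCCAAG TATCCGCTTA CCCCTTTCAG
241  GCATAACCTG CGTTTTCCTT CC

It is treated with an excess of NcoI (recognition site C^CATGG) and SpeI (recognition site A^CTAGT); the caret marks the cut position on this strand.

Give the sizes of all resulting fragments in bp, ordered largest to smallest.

The NcoI site (CCATGG) starts at position 124.
NcoI cuts after the first base of each site, so after position 124.
The SpeI site (ACTAGT) starts at position 209.
SpeI cuts after the first base of each site, so after position 209.
Combined cut positions: 124, 209.
Circular molecule, 2 cuts → 2 fragments:
  125–209 → 85 bp
  210–262 then 1–124 → 53 + 124 = 177 bp
Sorted largest to smallest: 177, 85 bp.

177, 85 bp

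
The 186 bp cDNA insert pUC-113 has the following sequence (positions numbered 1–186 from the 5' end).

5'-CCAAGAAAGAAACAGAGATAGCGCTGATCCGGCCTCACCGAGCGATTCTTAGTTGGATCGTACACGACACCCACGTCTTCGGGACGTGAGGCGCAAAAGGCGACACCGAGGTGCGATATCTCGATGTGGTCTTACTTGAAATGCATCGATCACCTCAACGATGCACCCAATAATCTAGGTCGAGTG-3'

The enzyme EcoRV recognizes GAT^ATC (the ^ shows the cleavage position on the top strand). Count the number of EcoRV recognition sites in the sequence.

GATATC occurs starting at position 115.
EcoRV cuts at 1 site.

1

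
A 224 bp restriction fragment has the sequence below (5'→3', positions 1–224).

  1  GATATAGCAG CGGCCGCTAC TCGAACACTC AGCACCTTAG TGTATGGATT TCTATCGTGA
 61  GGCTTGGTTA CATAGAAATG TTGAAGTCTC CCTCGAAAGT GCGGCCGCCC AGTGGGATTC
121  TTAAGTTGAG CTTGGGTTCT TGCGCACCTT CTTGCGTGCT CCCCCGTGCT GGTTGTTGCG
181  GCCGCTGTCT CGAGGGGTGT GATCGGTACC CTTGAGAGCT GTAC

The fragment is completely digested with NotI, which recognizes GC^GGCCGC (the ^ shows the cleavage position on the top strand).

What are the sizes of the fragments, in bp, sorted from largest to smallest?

NotI sites (GCGGCCGC) start at positions 10, 101, 178.
NotI cuts after base 2 of each site, so after positions 11, 102, 179.
Linear molecule, 3 cuts → 4 fragments:
  1–11 → 11 bp
  12–102 → 91 bp
  103–179 → 77 bp
  180–224 → 45 bp
Sorted largest to smallest: 91, 77, 45, 11 bp.

91, 77, 45, 11 bp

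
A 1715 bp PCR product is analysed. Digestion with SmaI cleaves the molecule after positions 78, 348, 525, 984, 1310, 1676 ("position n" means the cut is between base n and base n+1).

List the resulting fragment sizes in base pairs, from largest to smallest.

Linear molecule, 6 cuts → 7 fragments:
  78 − 0 = 78 bp
  348 − 78 = 270 bp
  525 − 348 = 177 bp
  984 − 525 = 459 bp
  1310 − 984 = 326 bp
  1676 − 1310 = 366 bp
  1715 − 1676 = 39 bp
Sorted largest to smallest: 459, 366, 326, 270, 177, 78, 39 bp.

459, 366, 326, 270, 177, 78, 39 bp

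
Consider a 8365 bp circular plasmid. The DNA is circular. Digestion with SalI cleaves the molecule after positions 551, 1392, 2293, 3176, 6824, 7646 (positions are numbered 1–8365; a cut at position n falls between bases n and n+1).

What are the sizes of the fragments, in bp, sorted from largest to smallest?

3648, 1270, 901, 883, 841, 822 bp

Circular molecule, 6 cuts → 6 fragments:
  1392 − 551 = 841 bp
  2293 − 1392 = 901 bp
  3176 − 2293 = 883 bp
  6824 − 3176 = 3648 bp
  7646 − 6824 = 822 bp
  wrap: 8365 − 7646 + 551 = 1270 bp
Sorted largest to smallest: 3648, 1270, 901, 883, 841, 822 bp.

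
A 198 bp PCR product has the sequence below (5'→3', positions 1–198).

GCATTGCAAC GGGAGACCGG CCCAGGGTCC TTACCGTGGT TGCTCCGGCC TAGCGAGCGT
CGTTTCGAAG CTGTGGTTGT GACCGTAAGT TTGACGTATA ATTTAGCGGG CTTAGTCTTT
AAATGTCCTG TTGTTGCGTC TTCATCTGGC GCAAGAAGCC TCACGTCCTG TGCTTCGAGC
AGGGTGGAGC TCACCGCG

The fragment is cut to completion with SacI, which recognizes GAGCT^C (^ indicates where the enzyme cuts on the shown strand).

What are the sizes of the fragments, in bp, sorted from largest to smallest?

The SacI site (GAGCTC) starts at position 187.
SacI cuts after base 5 of each site (before the last base), so after position 191.
Linear molecule, 1 cut → 2 fragments:
  1–191 → 191 bp
  192–198 → 7 bp
Sorted largest to smallest: 191, 7 bp.

191, 7 bp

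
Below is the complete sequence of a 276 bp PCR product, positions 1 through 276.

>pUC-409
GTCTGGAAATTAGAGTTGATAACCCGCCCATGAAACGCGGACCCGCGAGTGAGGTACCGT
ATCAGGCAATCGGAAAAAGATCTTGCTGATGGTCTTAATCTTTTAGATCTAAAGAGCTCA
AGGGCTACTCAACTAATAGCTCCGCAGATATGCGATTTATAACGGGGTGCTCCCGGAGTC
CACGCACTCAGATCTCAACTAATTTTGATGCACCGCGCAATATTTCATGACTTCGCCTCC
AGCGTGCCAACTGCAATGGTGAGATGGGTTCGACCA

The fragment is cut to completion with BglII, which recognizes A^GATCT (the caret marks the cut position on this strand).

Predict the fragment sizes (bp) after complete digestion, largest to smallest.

86, 85, 78, 27 bp

BglII sites (AGATCT) start at positions 78, 105, 190.
BglII cuts after the first base of each site, so after positions 78, 105, 190.
Linear molecule, 3 cuts → 4 fragments:
  1–78 → 78 bp
  79–105 → 27 bp
  106–190 → 85 bp
  191–276 → 86 bp
Sorted largest to smallest: 86, 85, 78, 27 bp.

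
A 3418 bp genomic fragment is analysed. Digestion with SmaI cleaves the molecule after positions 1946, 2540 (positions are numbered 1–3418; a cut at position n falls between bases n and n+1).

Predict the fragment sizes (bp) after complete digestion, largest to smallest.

1946, 878, 594 bp

Linear molecule, 2 cuts → 3 fragments:
  1946 − 0 = 1946 bp
  2540 − 1946 = 594 bp
  3418 − 2540 = 878 bp
Sorted largest to smallest: 1946, 878, 594 bp.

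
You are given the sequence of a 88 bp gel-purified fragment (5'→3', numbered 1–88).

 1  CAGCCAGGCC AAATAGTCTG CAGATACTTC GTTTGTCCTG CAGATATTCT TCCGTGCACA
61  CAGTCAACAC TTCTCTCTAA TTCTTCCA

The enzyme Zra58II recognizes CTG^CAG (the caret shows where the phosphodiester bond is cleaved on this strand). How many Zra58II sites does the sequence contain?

2

CTGCAG occurs starting at positions 18, 38.
Zra58II cuts at 2 sites.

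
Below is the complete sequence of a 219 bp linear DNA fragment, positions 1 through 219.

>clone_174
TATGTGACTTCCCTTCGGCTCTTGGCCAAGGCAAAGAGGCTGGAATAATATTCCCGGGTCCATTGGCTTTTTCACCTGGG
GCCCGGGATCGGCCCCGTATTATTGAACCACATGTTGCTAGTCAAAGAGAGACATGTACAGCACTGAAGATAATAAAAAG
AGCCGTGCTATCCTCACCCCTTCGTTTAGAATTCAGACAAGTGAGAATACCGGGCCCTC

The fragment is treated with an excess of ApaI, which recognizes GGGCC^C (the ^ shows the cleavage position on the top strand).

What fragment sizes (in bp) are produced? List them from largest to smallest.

133, 83, 3 bp

ApaI sites (GGGCCC) start at positions 79, 212.
ApaI cuts after base 5 of each site (before the last base), so after positions 83, 216.
Linear molecule, 2 cuts → 3 fragments:
  1–83 → 83 bp
  84–216 → 133 bp
  217–219 → 3 bp
Sorted largest to smallest: 133, 83, 3 bp.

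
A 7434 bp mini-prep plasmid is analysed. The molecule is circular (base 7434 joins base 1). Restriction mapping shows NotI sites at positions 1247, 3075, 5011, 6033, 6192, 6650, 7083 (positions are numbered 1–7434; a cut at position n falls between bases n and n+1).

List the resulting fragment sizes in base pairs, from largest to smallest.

Circular molecule, 7 cuts → 7 fragments:
  3075 − 1247 = 1828 bp
  5011 − 3075 = 1936 bp
  6033 − 5011 = 1022 bp
  6192 − 6033 = 159 bp
  6650 − 6192 = 458 bp
  7083 − 6650 = 433 bp
  wrap: 7434 − 7083 + 1247 = 1598 bp
Sorted largest to smallest: 1936, 1828, 1598, 1022, 458, 433, 159 bp.

1936, 1828, 1598, 1022, 458, 433, 159 bp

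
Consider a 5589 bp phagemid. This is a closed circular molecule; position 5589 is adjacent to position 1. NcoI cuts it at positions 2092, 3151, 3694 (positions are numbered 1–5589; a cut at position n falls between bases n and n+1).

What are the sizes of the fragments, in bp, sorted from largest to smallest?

3987, 1059, 543 bp

Circular molecule, 3 cuts → 3 fragments:
  3151 − 2092 = 1059 bp
  3694 − 3151 = 543 bp
  wrap: 5589 − 3694 + 2092 = 3987 bp
Sorted largest to smallest: 3987, 1059, 543 bp.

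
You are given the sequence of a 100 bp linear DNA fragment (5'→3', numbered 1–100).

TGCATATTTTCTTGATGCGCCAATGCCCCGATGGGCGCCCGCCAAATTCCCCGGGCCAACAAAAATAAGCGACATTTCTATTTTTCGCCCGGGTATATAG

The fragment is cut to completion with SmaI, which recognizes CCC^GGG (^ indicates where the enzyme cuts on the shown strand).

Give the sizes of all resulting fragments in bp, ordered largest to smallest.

SmaI sites (CCCGGG) start at positions 50, 88.
SmaI cuts after base 3 of each site, so after positions 52, 90.
Linear molecule, 2 cuts → 3 fragments:
  1–52 → 52 bp
  53–90 → 38 bp
  91–100 → 10 bp
Sorted largest to smallest: 52, 38, 10 bp.

52, 38, 10 bp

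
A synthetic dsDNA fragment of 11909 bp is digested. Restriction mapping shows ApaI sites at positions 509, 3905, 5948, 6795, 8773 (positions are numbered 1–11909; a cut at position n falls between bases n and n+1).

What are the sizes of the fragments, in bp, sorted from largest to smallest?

Linear molecule, 5 cuts → 6 fragments:
  509 − 0 = 509 bp
  3905 − 509 = 3396 bp
  5948 − 3905 = 2043 bp
  6795 − 5948 = 847 bp
  8773 − 6795 = 1978 bp
  11909 − 8773 = 3136 bp
Sorted largest to smallest: 3396, 3136, 2043, 1978, 847, 509 bp.

3396, 3136, 2043, 1978, 847, 509 bp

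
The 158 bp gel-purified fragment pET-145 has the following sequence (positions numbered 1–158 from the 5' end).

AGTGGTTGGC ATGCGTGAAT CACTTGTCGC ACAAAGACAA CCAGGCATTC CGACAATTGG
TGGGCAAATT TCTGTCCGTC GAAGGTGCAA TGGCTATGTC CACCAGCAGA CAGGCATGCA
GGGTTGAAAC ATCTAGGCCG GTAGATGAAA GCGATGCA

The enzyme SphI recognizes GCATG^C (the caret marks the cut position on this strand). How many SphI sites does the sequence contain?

2

GCATGC occurs starting at positions 9, 114.
SphI cuts at 2 sites.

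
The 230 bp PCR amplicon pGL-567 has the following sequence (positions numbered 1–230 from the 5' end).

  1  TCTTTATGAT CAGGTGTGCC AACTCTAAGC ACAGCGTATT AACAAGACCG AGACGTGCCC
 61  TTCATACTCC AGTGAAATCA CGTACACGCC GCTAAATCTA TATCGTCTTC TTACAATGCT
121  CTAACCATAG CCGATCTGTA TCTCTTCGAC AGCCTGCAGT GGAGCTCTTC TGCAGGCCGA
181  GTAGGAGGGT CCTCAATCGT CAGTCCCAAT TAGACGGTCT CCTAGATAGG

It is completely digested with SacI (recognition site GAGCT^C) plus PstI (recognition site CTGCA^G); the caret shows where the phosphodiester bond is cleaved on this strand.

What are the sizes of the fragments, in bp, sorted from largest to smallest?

The SacI site (GAGCTC) starts at position 162.
SacI cuts after base 5 of each site (before the last base), so after position 166.
PstI sites (CTGCAG) start at positions 154, 170.
PstI cuts after base 5 of each site (before the last base), so after positions 158, 174.
Combined cut positions: 158, 166, 174.
Linear molecule, 3 cuts → 4 fragments:
  1–158 → 158 bp
  159–166 → 8 bp
  167–174 → 8 bp
  175–230 → 56 bp
Sorted largest to smallest: 158, 56, 8, 8 bp.

158, 56, 8, 8 bp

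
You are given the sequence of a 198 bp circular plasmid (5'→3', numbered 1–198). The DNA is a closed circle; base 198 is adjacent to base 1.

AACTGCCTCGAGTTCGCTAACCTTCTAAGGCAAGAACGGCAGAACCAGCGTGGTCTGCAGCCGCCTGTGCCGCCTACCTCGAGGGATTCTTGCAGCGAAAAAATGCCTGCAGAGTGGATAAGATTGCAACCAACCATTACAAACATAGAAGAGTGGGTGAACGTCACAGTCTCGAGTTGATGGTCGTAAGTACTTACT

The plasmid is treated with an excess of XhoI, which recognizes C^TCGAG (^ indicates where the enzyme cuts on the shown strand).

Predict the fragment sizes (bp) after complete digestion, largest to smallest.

XhoI sites (CTCGAG) start at positions 7, 78, 171.
XhoI cuts after the first base of each site, so after positions 7, 78, 171.
Circular molecule, 3 cuts → 3 fragments:
  8–78 → 71 bp
  79–171 → 93 bp
  172–198 then 1–7 → 27 + 7 = 34 bp
Sorted largest to smallest: 93, 71, 34 bp.

93, 71, 34 bp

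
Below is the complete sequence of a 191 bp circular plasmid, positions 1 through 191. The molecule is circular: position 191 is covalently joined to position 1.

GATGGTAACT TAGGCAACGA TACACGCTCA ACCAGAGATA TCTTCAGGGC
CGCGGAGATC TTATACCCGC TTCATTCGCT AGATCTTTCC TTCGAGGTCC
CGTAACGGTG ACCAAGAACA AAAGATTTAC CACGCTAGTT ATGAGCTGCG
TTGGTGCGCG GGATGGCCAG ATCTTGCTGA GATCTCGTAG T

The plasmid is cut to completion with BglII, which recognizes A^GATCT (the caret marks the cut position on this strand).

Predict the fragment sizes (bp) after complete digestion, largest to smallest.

BglII sites (AGATCT) start at positions 56, 81, 169, 180.
BglII cuts after the first base of each site, so after positions 56, 81, 169, 180.
Circular molecule, 4 cuts → 4 fragments:
  57–81 → 25 bp
  82–169 → 88 bp
  170–180 → 11 bp
  181–191 then 1–56 → 11 + 56 = 67 bp
Sorted largest to smallest: 88, 67, 25, 11 bp.

88, 67, 25, 11 bp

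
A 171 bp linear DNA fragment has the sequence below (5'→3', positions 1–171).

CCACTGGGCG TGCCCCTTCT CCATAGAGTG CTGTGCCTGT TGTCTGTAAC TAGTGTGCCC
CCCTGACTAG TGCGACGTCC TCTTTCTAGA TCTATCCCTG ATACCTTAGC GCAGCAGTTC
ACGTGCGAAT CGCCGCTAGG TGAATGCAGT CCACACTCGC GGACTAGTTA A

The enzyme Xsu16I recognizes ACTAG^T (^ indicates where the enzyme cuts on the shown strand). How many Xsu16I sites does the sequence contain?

ACTAGT occurs starting at positions 49, 66, 163.
Xsu16I cuts at 3 sites.

3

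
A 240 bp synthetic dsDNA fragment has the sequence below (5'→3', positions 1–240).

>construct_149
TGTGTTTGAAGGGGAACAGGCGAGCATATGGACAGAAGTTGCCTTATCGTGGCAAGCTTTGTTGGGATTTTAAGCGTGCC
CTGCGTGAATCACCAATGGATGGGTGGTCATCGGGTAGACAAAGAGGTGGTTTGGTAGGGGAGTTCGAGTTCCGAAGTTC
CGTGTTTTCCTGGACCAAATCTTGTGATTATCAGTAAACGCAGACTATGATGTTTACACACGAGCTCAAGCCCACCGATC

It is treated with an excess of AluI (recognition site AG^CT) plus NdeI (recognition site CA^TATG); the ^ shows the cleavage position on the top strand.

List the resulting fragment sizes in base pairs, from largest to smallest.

AluI sites (AGCT) start at positions 55, 223.
AluI cuts after base 2 of each site, so after positions 56, 224.
The NdeI site (CATATG) starts at position 25.
NdeI cuts after base 2 of each site, so after position 26.
Combined cut positions: 26, 56, 224.
Linear molecule, 3 cuts → 4 fragments:
  1–26 → 26 bp
  27–56 → 30 bp
  57–224 → 168 bp
  225–240 → 16 bp
Sorted largest to smallest: 168, 30, 26, 16 bp.

168, 30, 26, 16 bp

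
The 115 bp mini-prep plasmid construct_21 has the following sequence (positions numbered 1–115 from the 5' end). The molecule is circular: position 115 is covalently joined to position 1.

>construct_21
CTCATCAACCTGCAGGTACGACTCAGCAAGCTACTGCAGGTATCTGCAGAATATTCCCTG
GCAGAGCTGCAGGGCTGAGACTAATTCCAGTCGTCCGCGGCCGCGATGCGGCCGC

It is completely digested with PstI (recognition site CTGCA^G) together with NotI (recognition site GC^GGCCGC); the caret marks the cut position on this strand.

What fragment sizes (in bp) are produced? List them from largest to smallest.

27, 24, 23, 20, 11, 10 bp

PstI sites (CTGCAG) start at positions 10, 34, 44, 67.
PstI cuts after base 5 of each site (before the last base), so after positions 14, 38, 48, 71.
NotI sites (GCGGCCGC) start at positions 97, 108.
NotI cuts after base 2 of each site, so after positions 98, 109.
Combined cut positions: 14, 38, 48, 71, 98, 109.
Circular molecule, 6 cuts → 6 fragments:
  15–38 → 24 bp
  39–48 → 10 bp
  49–71 → 23 bp
  72–98 → 27 bp
  99–109 → 11 bp
  110–115 then 1–14 → 6 + 14 = 20 bp
Sorted largest to smallest: 27, 24, 23, 20, 11, 10 bp.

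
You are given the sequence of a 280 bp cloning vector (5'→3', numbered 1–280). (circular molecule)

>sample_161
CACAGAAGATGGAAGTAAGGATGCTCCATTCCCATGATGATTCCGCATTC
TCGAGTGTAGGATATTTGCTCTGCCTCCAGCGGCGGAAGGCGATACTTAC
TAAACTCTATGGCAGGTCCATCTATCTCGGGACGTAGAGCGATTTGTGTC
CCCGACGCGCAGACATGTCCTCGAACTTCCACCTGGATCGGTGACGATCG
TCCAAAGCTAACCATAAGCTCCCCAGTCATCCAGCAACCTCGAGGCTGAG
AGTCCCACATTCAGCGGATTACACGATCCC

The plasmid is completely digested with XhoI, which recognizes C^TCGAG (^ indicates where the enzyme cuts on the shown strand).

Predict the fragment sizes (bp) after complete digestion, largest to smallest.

XhoI sites (CTCGAG) start at positions 50, 239.
XhoI cuts after the first base of each site, so after positions 50, 239.
Circular molecule, 2 cuts → 2 fragments:
  51–239 → 189 bp
  240–280 then 1–50 → 41 + 50 = 91 bp
Sorted largest to smallest: 189, 91 bp.

189, 91 bp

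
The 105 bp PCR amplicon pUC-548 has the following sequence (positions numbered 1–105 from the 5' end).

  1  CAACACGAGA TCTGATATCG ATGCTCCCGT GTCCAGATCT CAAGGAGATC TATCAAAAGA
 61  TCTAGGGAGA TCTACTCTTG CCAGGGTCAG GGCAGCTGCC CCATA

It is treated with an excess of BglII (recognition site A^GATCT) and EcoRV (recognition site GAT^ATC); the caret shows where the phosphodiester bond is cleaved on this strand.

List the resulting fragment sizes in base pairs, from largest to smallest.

BglII sites (AGATCT) start at positions 8, 35, 46, 58, 68.
BglII cuts after the first base of each site, so after positions 8, 35, 46, 58, 68.
The EcoRV site (GATATC) starts at position 14.
EcoRV cuts after base 3 of each site, so after position 16.
Combined cut positions: 8, 16, 35, 46, 58, 68.
Linear molecule, 6 cuts → 7 fragments:
  1–8 → 8 bp
  9–16 → 8 bp
  17–35 → 19 bp
  36–46 → 11 bp
  47–58 → 12 bp
  59–68 → 10 bp
  69–105 → 37 bp
Sorted largest to smallest: 37, 19, 12, 11, 10, 8, 8 bp.

37, 19, 12, 11, 10, 8, 8 bp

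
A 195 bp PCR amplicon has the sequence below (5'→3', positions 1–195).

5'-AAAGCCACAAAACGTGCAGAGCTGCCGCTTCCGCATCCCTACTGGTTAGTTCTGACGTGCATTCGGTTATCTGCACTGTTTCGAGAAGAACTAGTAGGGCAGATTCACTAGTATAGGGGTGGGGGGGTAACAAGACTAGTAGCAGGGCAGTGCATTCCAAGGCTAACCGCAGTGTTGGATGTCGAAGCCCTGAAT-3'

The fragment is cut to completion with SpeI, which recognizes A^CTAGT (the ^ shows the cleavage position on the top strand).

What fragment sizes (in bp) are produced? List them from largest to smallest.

90, 60, 28, 17 bp

SpeI sites (ACTAGT) start at positions 90, 107, 135.
SpeI cuts after the first base of each site, so after positions 90, 107, 135.
Linear molecule, 3 cuts → 4 fragments:
  1–90 → 90 bp
  91–107 → 17 bp
  108–135 → 28 bp
  136–195 → 60 bp
Sorted largest to smallest: 90, 60, 28, 17 bp.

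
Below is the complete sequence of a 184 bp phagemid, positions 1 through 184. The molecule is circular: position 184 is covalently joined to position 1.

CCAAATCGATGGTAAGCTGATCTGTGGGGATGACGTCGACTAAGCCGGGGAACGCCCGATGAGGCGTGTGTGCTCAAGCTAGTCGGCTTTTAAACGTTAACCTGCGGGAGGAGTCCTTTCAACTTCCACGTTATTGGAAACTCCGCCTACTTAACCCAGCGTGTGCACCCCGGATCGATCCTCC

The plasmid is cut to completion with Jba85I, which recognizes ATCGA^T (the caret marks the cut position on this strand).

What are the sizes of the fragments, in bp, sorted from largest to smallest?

Jba85I sites (ATCGAT) start at positions 5, 174.
Jba85I cuts after base 5 of each site (before the last base), so after positions 9, 178.
Circular molecule, 2 cuts → 2 fragments:
  10–178 → 169 bp
  179–184 then 1–9 → 6 + 9 = 15 bp
Sorted largest to smallest: 169, 15 bp.

169, 15 bp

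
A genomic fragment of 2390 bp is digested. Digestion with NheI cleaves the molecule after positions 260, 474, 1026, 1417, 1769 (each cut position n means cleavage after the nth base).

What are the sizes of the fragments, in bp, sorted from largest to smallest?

621, 552, 391, 352, 260, 214 bp

Linear molecule, 5 cuts → 6 fragments:
  260 − 0 = 260 bp
  474 − 260 = 214 bp
  1026 − 474 = 552 bp
  1417 − 1026 = 391 bp
  1769 − 1417 = 352 bp
  2390 − 1769 = 621 bp
Sorted largest to smallest: 621, 552, 391, 352, 260, 214 bp.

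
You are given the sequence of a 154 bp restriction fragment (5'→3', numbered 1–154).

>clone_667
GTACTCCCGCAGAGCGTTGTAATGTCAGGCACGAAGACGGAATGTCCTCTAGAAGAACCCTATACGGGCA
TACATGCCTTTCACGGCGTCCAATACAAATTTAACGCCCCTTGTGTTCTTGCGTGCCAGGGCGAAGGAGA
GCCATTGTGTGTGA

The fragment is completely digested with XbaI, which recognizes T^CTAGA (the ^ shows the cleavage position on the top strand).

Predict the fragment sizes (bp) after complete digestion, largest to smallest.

The XbaI site (TCTAGA) starts at position 48.
XbaI cuts after the first base of each site, so after position 48.
Linear molecule, 1 cut → 2 fragments:
  1–48 → 48 bp
  49–154 → 106 bp
Sorted largest to smallest: 106, 48 bp.

106, 48 bp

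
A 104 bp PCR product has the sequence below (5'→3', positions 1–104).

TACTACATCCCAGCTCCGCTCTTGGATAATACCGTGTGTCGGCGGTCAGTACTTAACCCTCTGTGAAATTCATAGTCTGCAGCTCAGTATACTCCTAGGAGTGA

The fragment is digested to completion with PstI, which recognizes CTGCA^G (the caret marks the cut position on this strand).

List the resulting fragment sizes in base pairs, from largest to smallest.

The PstI site (CTGCAG) starts at position 77.
PstI cuts after base 5 of each site (before the last base), so after position 81.
Linear molecule, 1 cut → 2 fragments:
  1–81 → 81 bp
  82–104 → 23 bp
Sorted largest to smallest: 81, 23 bp.

81, 23 bp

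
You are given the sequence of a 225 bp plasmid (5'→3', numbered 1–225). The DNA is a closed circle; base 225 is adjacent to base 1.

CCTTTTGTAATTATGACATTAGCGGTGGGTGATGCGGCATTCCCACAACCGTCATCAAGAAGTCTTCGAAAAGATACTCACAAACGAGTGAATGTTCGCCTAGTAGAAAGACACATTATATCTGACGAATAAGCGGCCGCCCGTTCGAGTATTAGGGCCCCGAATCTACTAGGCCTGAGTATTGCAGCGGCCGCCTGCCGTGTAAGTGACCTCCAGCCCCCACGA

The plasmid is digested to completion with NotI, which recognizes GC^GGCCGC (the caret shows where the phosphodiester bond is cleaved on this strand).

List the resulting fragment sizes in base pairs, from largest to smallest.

NotI sites (GCGGCCGC) start at positions 133, 187.
NotI cuts after base 2 of each site, so after positions 134, 188.
Circular molecule, 2 cuts → 2 fragments:
  135–188 → 54 bp
  189–225 then 1–134 → 37 + 134 = 171 bp
Sorted largest to smallest: 171, 54 bp.

171, 54 bp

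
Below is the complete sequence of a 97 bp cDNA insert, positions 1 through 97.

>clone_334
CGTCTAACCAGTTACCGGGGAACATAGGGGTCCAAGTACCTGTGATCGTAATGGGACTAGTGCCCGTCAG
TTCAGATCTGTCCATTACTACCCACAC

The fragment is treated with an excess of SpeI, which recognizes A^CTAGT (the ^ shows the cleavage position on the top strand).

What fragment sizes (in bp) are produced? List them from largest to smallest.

56, 41 bp

The SpeI site (ACTAGT) starts at position 56.
SpeI cuts after the first base of each site, so after position 56.
Linear molecule, 1 cut → 2 fragments:
  1–56 → 56 bp
  57–97 → 41 bp
Sorted largest to smallest: 56, 41 bp.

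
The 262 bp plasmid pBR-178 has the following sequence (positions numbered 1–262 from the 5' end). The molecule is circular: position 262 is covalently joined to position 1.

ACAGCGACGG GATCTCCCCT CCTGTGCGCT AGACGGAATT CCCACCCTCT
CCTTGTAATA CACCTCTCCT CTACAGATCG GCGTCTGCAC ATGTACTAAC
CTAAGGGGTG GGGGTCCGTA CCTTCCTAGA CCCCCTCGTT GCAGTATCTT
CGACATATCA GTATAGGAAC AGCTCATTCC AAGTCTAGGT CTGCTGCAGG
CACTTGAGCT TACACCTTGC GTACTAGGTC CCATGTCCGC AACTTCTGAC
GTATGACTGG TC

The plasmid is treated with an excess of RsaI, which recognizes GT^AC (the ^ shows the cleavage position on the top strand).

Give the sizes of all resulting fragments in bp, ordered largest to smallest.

134, 103, 25 bp

RsaI sites (GTAC) start at positions 93, 118, 221.
RsaI cuts after base 2 of each site, so after positions 94, 119, 222.
Circular molecule, 3 cuts → 3 fragments:
  95–119 → 25 bp
  120–222 → 103 bp
  223–262 then 1–94 → 40 + 94 = 134 bp
Sorted largest to smallest: 134, 103, 25 bp.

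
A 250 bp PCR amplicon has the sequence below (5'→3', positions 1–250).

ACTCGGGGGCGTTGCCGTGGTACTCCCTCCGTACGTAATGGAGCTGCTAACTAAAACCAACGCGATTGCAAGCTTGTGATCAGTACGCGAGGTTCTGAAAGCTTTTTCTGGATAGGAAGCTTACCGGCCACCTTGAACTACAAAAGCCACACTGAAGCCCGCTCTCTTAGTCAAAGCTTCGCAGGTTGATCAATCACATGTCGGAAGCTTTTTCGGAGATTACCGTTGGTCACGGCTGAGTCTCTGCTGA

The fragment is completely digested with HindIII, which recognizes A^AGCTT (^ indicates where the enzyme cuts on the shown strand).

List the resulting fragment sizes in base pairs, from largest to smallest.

70, 57, 45, 31, 29, 18 bp

HindIII sites (AAGCTT) start at positions 70, 99, 117, 174, 205.
HindIII cuts after the first base of each site, so after positions 70, 99, 117, 174, 205.
Linear molecule, 5 cuts → 6 fragments:
  1–70 → 70 bp
  71–99 → 29 bp
  100–117 → 18 bp
  118–174 → 57 bp
  175–205 → 31 bp
  206–250 → 45 bp
Sorted largest to smallest: 70, 57, 45, 31, 29, 18 bp.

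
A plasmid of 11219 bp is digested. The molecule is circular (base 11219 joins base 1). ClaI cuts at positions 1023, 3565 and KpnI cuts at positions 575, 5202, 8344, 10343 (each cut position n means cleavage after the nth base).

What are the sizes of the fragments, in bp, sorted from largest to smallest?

Combined cut positions (sorted): 575, 1023, 3565, 5202, 8344, 10343.
Circular molecule, 6 cuts → 6 fragments:
  1023 − 575 = 448 bp
  3565 − 1023 = 2542 bp
  5202 − 3565 = 1637 bp
  8344 − 5202 = 3142 bp
  10343 − 8344 = 1999 bp
  wrap: 11219 − 10343 + 575 = 1451 bp
Sorted largest to smallest: 3142, 2542, 1999, 1637, 1451, 448 bp.

3142, 2542, 1999, 1637, 1451, 448 bp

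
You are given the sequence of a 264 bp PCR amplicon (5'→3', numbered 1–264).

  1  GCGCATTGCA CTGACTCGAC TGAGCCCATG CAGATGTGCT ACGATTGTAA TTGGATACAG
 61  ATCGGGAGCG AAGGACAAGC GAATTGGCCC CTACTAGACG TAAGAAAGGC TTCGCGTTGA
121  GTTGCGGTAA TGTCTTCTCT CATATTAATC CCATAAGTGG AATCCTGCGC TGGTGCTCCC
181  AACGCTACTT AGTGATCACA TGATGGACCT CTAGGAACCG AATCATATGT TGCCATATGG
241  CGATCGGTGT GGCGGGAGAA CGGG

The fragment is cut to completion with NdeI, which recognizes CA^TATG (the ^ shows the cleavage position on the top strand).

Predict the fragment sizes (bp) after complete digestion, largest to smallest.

NdeI sites (CATATG) start at positions 224, 234.
NdeI cuts after base 2 of each site, so after positions 225, 235.
Linear molecule, 2 cuts → 3 fragments:
  1–225 → 225 bp
  226–235 → 10 bp
  236–264 → 29 bp
Sorted largest to smallest: 225, 29, 10 bp.

225, 29, 10 bp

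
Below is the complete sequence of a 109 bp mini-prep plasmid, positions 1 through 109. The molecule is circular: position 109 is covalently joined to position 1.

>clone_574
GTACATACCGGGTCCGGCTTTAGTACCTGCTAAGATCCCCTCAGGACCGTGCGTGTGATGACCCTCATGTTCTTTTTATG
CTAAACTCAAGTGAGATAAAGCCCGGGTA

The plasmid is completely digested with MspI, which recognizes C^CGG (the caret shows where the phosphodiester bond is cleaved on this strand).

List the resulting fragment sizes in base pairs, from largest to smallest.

89, 14, 6 bp

MspI sites (CCGG) start at positions 8, 14, 103.
MspI cuts after the first base of each site, so after positions 8, 14, 103.
Circular molecule, 3 cuts → 3 fragments:
  9–14 → 6 bp
  15–103 → 89 bp
  104–109 then 1–8 → 6 + 8 = 14 bp
Sorted largest to smallest: 89, 14, 6 bp.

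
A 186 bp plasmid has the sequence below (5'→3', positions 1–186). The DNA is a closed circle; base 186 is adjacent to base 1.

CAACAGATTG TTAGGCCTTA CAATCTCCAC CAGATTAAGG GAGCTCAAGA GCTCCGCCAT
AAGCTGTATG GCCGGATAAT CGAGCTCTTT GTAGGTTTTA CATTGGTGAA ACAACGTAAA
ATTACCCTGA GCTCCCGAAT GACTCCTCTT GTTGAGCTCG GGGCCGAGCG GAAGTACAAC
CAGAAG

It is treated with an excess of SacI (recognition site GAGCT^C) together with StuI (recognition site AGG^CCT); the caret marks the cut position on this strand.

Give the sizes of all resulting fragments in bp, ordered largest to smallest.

47, 43, 33, 30, 25, 8 bp

SacI sites (GAGCTC) start at positions 41, 49, 82, 129, 154.
SacI cuts after base 5 of each site (before the last base), so after positions 45, 53, 86, 133, 158.
The StuI site (AGGCCT) starts at position 13.
StuI cuts after base 3 of each site, so after position 15.
Combined cut positions: 15, 45, 53, 86, 133, 158.
Circular molecule, 6 cuts → 6 fragments:
  16–45 → 30 bp
  46–53 → 8 bp
  54–86 → 33 bp
  87–133 → 47 bp
  134–158 → 25 bp
  159–186 then 1–15 → 28 + 15 = 43 bp
Sorted largest to smallest: 47, 43, 33, 30, 25, 8 bp.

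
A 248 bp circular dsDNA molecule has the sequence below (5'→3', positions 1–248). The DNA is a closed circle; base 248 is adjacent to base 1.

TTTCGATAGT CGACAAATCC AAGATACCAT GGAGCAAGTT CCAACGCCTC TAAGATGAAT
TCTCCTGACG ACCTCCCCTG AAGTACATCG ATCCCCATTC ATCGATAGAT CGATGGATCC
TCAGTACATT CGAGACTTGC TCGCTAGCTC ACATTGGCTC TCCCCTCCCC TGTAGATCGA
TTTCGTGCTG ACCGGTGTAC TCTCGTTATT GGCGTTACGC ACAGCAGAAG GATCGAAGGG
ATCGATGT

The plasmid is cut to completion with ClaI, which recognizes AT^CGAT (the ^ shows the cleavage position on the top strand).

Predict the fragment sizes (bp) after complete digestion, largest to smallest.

94, 67, 65, 14, 8 bp

ClaI sites (ATCGAT) start at positions 87, 101, 109, 176, 241.
ClaI cuts after base 2 of each site, so after positions 88, 102, 110, 177, 242.
Circular molecule, 5 cuts → 5 fragments:
  89–102 → 14 bp
  103–110 → 8 bp
  111–177 → 67 bp
  178–242 → 65 bp
  243–248 then 1–88 → 6 + 88 = 94 bp
Sorted largest to smallest: 94, 67, 65, 14, 8 bp.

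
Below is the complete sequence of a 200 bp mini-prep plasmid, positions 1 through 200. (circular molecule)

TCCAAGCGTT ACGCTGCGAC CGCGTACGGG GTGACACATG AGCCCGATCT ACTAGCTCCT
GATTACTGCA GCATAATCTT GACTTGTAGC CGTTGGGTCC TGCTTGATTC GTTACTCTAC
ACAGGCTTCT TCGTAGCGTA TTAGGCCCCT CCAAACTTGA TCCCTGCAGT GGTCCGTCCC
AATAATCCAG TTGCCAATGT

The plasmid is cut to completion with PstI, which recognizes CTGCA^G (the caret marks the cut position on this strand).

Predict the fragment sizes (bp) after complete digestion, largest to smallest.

PstI sites (CTGCAG) start at positions 66, 164.
PstI cuts after base 5 of each site (before the last base), so after positions 70, 168.
Circular molecule, 2 cuts → 2 fragments:
  71–168 → 98 bp
  169–200 then 1–70 → 32 + 70 = 102 bp
Sorted largest to smallest: 102, 98 bp.

102, 98 bp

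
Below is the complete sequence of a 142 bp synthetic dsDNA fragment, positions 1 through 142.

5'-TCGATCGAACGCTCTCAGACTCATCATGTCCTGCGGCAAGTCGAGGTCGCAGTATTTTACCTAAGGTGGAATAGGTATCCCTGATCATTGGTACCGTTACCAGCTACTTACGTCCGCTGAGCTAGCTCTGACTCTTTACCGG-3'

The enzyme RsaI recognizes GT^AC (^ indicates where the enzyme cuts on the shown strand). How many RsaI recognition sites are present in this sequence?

GTAC occurs starting at position 91.
RsaI cuts at 1 site.

1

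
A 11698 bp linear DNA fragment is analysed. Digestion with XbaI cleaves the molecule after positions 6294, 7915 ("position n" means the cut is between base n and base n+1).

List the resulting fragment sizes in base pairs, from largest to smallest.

Linear molecule, 2 cuts → 3 fragments:
  6294 − 0 = 6294 bp
  7915 − 6294 = 1621 bp
  11698 − 7915 = 3783 bp
Sorted largest to smallest: 6294, 3783, 1621 bp.

6294, 3783, 1621 bp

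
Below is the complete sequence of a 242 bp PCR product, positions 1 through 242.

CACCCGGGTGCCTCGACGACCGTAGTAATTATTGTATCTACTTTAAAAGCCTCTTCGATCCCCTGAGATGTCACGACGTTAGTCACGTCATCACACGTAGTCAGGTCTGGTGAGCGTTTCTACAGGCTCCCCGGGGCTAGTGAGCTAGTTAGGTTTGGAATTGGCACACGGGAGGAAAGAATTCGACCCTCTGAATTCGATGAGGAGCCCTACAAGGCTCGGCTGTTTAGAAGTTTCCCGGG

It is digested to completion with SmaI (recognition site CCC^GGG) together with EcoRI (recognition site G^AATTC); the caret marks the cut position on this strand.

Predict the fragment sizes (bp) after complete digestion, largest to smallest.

127, 47, 46, 14, 5, 3 bp

SmaI sites (CCCGGG) start at positions 3, 130, 237.
SmaI cuts after base 3 of each site, so after positions 5, 132, 239.
EcoRI sites (GAATTC) start at positions 179, 193.
EcoRI cuts after the first base of each site, so after positions 179, 193.
Combined cut positions: 5, 132, 179, 193, 239.
Linear molecule, 5 cuts → 6 fragments:
  1–5 → 5 bp
  6–132 → 127 bp
  133–179 → 47 bp
  180–193 → 14 bp
  194–239 → 46 bp
  240–242 → 3 bp
Sorted largest to smallest: 127, 47, 46, 14, 5, 3 bp.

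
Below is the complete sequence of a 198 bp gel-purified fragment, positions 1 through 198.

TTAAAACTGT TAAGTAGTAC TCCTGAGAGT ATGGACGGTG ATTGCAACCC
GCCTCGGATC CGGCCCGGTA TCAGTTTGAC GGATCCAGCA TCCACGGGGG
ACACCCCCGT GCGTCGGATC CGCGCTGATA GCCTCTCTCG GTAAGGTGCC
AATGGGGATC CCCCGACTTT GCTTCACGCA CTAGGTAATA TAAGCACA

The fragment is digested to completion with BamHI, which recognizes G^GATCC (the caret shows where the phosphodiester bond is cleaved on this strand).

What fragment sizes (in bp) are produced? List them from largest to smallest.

BamHI sites (GGATCC) start at positions 56, 81, 116, 156.
BamHI cuts after the first base of each site, so after positions 56, 81, 116, 156.
Linear molecule, 4 cuts → 5 fragments:
  1–56 → 56 bp
  57–81 → 25 bp
  82–116 → 35 bp
  117–156 → 40 bp
  157–198 → 42 bp
Sorted largest to smallest: 56, 42, 40, 35, 25 bp.

56, 42, 40, 35, 25 bp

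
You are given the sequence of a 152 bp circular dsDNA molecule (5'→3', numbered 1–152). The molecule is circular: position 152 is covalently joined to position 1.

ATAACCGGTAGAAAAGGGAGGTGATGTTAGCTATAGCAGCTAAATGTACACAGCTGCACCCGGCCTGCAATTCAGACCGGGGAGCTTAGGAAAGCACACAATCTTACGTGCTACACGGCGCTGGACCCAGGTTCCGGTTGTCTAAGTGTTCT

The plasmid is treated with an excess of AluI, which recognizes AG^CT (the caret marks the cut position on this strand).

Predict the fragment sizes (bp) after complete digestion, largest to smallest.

98, 31, 14, 9 bp

AluI sites (AGCT) start at positions 29, 38, 52, 83.
AluI cuts after base 2 of each site, so after positions 30, 39, 53, 84.
Circular molecule, 4 cuts → 4 fragments:
  31–39 → 9 bp
  40–53 → 14 bp
  54–84 → 31 bp
  85–152 then 1–30 → 68 + 30 = 98 bp
Sorted largest to smallest: 98, 31, 14, 9 bp.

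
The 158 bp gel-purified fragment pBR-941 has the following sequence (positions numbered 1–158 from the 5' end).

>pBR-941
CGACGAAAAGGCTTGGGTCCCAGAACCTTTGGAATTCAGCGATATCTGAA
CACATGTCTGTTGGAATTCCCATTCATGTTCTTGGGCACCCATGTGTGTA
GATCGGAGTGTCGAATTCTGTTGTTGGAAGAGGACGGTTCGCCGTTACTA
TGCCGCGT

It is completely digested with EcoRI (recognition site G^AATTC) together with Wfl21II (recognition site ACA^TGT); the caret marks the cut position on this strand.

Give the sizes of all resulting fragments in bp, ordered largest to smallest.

EcoRI sites (GAATTC) start at positions 32, 64, 113.
EcoRI cuts after the first base of each site, so after positions 32, 64, 113.
The Wfl21II site (ACATGT) starts at position 52.
Wfl21II cuts after base 3 of each site, so after position 54.
Combined cut positions: 32, 54, 64, 113.
Linear molecule, 4 cuts → 5 fragments:
  1–32 → 32 bp
  33–54 → 22 bp
  55–64 → 10 bp
  65–113 → 49 bp
  114–158 → 45 bp
Sorted largest to smallest: 49, 45, 32, 22, 10 bp.

49, 45, 32, 22, 10 bp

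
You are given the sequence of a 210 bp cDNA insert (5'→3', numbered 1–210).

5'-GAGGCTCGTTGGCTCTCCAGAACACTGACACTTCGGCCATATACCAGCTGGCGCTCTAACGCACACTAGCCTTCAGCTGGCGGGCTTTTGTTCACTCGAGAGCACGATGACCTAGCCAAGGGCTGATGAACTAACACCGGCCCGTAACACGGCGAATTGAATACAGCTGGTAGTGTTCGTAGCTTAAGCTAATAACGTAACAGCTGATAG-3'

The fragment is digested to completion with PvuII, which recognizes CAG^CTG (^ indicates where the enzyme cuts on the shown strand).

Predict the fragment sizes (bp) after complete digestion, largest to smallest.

90, 47, 37, 29, 7 bp

PvuII sites (CAGCTG) start at positions 45, 74, 164, 201.
PvuII cuts after base 3 of each site, so after positions 47, 76, 166, 203.
Linear molecule, 4 cuts → 5 fragments:
  1–47 → 47 bp
  48–76 → 29 bp
  77–166 → 90 bp
  167–203 → 37 bp
  204–210 → 7 bp
Sorted largest to smallest: 90, 47, 37, 29, 7 bp.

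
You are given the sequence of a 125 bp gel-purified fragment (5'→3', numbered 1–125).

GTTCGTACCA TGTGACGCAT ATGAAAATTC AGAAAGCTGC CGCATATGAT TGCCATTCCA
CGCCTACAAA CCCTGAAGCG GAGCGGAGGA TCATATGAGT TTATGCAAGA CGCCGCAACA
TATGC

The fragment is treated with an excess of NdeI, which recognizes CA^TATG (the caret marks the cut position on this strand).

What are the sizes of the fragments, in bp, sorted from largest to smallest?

NdeI sites (CATATG) start at positions 18, 43, 92, 119.
NdeI cuts after base 2 of each site, so after positions 19, 44, 93, 120.
Linear molecule, 4 cuts → 5 fragments:
  1–19 → 19 bp
  20–44 → 25 bp
  45–93 → 49 bp
  94–120 → 27 bp
  121–125 → 5 bp
Sorted largest to smallest: 49, 27, 25, 19, 5 bp.

49, 27, 25, 19, 5 bp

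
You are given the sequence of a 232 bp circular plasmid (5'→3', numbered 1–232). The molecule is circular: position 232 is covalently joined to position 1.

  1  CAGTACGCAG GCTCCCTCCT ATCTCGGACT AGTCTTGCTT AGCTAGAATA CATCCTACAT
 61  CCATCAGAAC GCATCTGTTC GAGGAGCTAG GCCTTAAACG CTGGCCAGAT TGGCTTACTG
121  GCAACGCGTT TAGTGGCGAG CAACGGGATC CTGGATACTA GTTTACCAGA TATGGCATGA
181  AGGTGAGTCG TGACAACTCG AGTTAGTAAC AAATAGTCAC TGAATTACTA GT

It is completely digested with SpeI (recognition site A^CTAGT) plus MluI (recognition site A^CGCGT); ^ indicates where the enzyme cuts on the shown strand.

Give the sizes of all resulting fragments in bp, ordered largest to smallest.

96, 70, 33, 33 bp

SpeI sites (ACTAGT) start at positions 28, 157, 227.
SpeI cuts after the first base of each site, so after positions 28, 157, 227.
The MluI site (ACGCGT) starts at position 124.
MluI cuts after the first base of each site, so after position 124.
Combined cut positions: 28, 124, 157, 227.
Circular molecule, 4 cuts → 4 fragments:
  29–124 → 96 bp
  125–157 → 33 bp
  158–227 → 70 bp
  228–232 then 1–28 → 5 + 28 = 33 bp
Sorted largest to smallest: 96, 70, 33, 33 bp.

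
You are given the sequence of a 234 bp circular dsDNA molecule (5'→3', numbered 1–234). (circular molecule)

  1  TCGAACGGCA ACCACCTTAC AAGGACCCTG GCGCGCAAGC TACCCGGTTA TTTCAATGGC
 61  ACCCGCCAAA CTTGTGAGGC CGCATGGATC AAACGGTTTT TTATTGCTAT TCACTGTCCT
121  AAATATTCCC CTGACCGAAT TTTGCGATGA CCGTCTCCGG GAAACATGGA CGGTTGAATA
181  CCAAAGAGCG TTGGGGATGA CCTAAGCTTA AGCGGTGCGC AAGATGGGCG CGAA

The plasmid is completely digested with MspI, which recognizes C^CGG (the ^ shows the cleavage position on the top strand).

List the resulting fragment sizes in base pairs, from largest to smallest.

121, 113 bp

MspI sites (CCGG) start at positions 44, 157.
MspI cuts after the first base of each site, so after positions 44, 157.
Circular molecule, 2 cuts → 2 fragments:
  45–157 → 113 bp
  158–234 then 1–44 → 77 + 44 = 121 bp
Sorted largest to smallest: 121, 113 bp.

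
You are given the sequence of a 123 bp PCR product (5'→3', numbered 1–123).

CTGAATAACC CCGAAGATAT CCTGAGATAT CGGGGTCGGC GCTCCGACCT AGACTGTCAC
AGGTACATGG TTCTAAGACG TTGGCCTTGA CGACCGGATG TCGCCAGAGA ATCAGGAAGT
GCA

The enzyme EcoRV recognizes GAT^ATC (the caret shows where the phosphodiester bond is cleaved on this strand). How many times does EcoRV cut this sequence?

2

GATATC occurs starting at positions 16, 26.
EcoRV cuts at 2 sites.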